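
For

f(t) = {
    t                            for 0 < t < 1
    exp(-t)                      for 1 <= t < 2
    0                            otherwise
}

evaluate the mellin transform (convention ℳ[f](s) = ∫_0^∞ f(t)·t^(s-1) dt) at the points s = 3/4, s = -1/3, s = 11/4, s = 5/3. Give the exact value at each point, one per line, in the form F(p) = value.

integrate the 2 segments split at 1, then add the results
∫ over [0, 1) of t·t^(s-1) joins the sum
over [1, 2), the kernel integral of exp(-t) enters the sum

F(3/4) = -uppergamma(3/4, 2) + uppergamma(3/4, 1) + 4/7
F(-1/3) = -uppergamma(-1/3, 2) + uppergamma(-1/3, 1) + 3/2
F(11/4) = -uppergamma(11/4, 2) + 4/15 + uppergamma(11/4, 1)
F(5/3) = -uppergamma(5/3, 2) + 3/8 + uppergamma(5/3, 1)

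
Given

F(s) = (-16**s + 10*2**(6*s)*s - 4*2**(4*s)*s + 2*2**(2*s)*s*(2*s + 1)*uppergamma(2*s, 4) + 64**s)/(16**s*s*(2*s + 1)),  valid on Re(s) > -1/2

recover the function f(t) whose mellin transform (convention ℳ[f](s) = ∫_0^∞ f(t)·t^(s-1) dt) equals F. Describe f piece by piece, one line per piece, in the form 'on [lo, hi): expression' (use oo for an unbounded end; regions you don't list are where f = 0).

on [0, 1): sqrt(t)
on [1, 4): 2*sqrt(t) + 1
on [4, oo): exp(-2*sqrt(t))

reversing the power substitution: t on [0, 1); 2*t + 1 on [1, 2); exp(-2*t) on [2, ∞)
split f at 1, 4: ℳ[f](s) collects 3 kernel integrals
the [0, 1) slice contributes ∫ sqrt(t)·t^(s-1) dt
between 1 and 4 the integrand is (2*sqrt(t) + 1)·t^(s-1)
[4, ∞) adds the kernel integral of exp(-2*sqrt(t))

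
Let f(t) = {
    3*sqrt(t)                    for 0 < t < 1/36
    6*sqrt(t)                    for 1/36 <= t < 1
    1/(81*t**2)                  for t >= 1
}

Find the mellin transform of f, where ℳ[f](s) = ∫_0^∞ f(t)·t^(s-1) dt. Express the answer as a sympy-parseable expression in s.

(-36**s*(2*s + 1) + 972*6**(2*s)*(s - 2) - 81*s + 162)/(81*36**s*(s - 2)*(2*s + 1))
  -1/2 < Re(s) < 2

peel off the power substitution: 3*t on [0, 1/6); 6*t on [1/6, 1); 1/(81*t**4) on [1, ∞)
peel off the common scale on t: t on [0, 1/2); 2*t on [1/2, 3); t**(-4) on [3, ∞)
split f at 1/36, 1: ℳ[f](s) collects 3 kernel integrals
for t in [0, 1/36): the term is ∫ 3*sqrt(t)·t^(s-1)
on [1/36, 1): add ∫ 6*sqrt(t)·t^(s-1) dt
on [1, ∞): add ∫ 1/(81*t**2)·t^(s-1) dt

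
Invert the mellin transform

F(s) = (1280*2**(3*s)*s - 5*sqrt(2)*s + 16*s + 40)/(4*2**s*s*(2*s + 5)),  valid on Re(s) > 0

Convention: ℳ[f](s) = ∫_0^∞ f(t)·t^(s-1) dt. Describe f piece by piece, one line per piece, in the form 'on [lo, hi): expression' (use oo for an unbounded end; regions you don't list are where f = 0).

on [0, 1/2): 2
on [1/2, 4): 5*t**(5/2)

along the cuts 1/2, ℳ[f](s) splits into 2 integrals
[0, 1/2) adds the kernel integral of 2
piece [1/2, 4): integrate 5*t**(5/2) against the kernel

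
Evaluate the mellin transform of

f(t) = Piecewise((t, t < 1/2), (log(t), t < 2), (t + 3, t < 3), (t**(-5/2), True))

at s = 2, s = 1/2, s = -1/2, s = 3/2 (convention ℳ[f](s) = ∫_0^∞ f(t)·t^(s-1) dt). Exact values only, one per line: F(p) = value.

decompose at 1/2, 2, 3; ℳ[f](s) sums the 4 pieces' integrals
∫ t·t^(s-1) over [0, 1/2)
for t in [1/2, 2): the term is ∫ log(t)·t^(s-1)
the [2, 3) slice contributes ∫ (t + 3)·t^(s-1) dt
∫ over [3, ∞) of t**(-5/2)·t^(s-1) joins the sum

F(2) = 2*sqrt(3)/3 + 17*log(2)/8 + 207/16
F(1/2) = sqrt(2)*(-330 + sqrt(2) + 108*log(2) + 144*sqrt(6))/36
F(-1/2) = sqrt(2)*(-486*log(2) + sqrt(2) + 648)/162
F(3/2) = sqrt(2)*(-1139 + 30*sqrt(2) + 270*log(2) + 864*sqrt(6))/180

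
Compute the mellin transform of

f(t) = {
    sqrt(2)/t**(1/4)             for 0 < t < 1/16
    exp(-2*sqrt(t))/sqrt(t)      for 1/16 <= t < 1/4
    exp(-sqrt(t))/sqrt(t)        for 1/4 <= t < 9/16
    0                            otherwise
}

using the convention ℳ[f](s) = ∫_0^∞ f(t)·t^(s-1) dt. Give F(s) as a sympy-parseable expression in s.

reversing the power substitution: sqrt(2)/sqrt(t) on [0, 1/4); exp(-2*t)/t on [1/4, 1/2); exp(-t)/t on [1/2, 3/4)
undo the shared t-power: sqrt(2)*sqrt(t) on [0, 1/4); exp(-2*t) on [1/4, 1/2); exp(-t) on [1/2, 3/4)
the common scale on t comes off first: sqrt(t) on [0, 1/2); exp(-t) on [1/2, 1); exp(-t/2) on [1, 3/2)
slice at 1/16, 1/4, transform all 3 pieces, and sum them
for t in [0, 1/16): the term is ∫ sqrt(2)/t**(1/4)·t^(s-1)
for t in [1/16, 1/4): the term is ∫ exp(-2*sqrt(t))/sqrt(t)·t^(s-1)
∫ exp(-sqrt(t))/sqrt(t)·t^(s-1) over [1/4, 9/16)

2**(1 - 4*s)*(16**s*(4*s - 1)*uppergamma(2*s - 1, 1/2) - 16**s*(4*s - 1)*uppergamma(2*s - 1, 3/4) + 2**(2*s + 1)*(4*s - 1)*uppergamma(2*s - 1, 1/2) - 2**(2*s + 1)*(4*s - 1)*uppergamma(2*s - 1, 1) + 4*sqrt(2))/(4*s - 1)
  Re(s) > 1/4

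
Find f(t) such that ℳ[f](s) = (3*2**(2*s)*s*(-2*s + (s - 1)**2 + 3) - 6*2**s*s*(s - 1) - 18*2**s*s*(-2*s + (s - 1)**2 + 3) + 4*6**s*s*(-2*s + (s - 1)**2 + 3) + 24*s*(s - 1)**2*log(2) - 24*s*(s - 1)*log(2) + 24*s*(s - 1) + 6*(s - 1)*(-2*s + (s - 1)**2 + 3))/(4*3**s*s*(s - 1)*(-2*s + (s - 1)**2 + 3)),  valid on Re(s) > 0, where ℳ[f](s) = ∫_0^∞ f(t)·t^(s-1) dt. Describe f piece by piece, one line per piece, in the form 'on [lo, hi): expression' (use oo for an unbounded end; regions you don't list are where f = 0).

back out the shared t-power: 3*t/2 on [0, 1/3); 2*log(3*t/2)/(3*t) on [1/3, 2/3); 3 on [2/3, 4/3); …
back out the common scale on t: t/2 on [0, 1); 2*log(t/2)/t on [1, 2); 3 on [2, 4); …
back out the common scale on t: t on [0, 1/2); log(t)/t on [1/2, 1); 3 on [1, 2); …
the 4 pieces separated at 1/3, 2/3, 4/3 each add one integral
the [0, 1/3) slice contributes ∫ 3/2·t^(s-1) dt
between 1/3 and 2/3 the integrand is 2*log(3*t/2)/(3*t**2)·t^(s-1)
segment [2/3, 4/3) carries 3/t; integrate it
[4/3, 2) adds the kernel integral of 2/t

on [0, 1/3): 3/2
on [1/3, 2/3): 2*log(3*t/2)/(3*t**2)
on [2/3, 4/3): 3/t
on [4/3, 2): 2/t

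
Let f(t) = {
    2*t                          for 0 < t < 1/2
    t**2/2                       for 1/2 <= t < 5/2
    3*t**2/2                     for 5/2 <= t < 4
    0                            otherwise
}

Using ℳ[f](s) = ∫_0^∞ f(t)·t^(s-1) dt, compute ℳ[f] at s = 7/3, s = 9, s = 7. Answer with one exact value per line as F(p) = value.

F(7/3) = 3*2**(2/3)*(122927 - 6250*5**(1/3))/4160
F(9) = 128360737669/225280
F(7) = 199373471/4608

slice at 1/2, 5/2, transform all 3 pieces, and sum them
[0, 1/2) adds the kernel integral of 2*t
segment [1/2, 5/2) carries t**2/2; integrate it
on [5/2, 4): add ∫ 3*t**2/2·t^(s-1) dt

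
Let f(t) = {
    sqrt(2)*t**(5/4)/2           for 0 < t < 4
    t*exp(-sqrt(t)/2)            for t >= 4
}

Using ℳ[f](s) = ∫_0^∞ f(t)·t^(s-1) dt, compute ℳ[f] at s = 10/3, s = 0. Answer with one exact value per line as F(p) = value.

F(10/3) = 2**(2/3)*(3072/55 + 512*uppergamma(26/3, 1))
F(0) = 16/5 + 16*exp(-1)

undo the shared t-power: sqrt(2)*t**(1/4)/2 on [0, 4); exp(-sqrt(t)/2) on [4, ∞)
strip the power substitution: sqrt(2)*sqrt(t)/2 on [0, 2); exp(-t/2) on [2, ∞)
back out the common scale on t: sqrt(t) on [0, 1); exp(-t) on [1, ∞)
along the cuts 4, ℳ[f](s) splits into 2 integrals
segment 0 to 4 holds sqrt(2)*t**(5/4)/2; add its integral
for t in [4, ∞): the term is ∫ t*exp(-sqrt(t)/2)·t^(s-1)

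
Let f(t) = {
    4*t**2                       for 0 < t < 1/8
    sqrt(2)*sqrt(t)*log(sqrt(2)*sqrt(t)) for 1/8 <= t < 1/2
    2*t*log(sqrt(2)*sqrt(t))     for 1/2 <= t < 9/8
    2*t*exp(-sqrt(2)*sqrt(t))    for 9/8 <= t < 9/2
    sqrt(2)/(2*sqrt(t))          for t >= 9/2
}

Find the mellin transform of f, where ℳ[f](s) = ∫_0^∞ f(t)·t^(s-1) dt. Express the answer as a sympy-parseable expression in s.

invert the common scale on t to get t**2 on [0, 1/4); sqrt(t)*log(sqrt(t)) on [1/4, 1); t*log(sqrt(t)) on [1, 9/4); …
reversing the shared t-power: t on [0, 1/4); log(sqrt(t))/sqrt(t) on [1/4, 1); log(sqrt(t)) on [1, 9/4); …
remove the power substitution first: t**2 on [0, 1/2); log(t)/t on [1/2, 1); log(t) on [1, 3/2); …
breakpoints 1/8, 1/2, 9/8, 9/2: one integral from each of the 5 segments
∫ 4*t**2·t^(s-1) over [0, 1/8)
on [1/8, 1/2) integrate f = sqrt(2)*sqrt(t)*log(sqrt(2)*sqrt(t)) against the kernel
between 1/2 and 9/8 the integrand is 2*t*log(sqrt(2)*sqrt(t))·t^(s-1)
on [9/8, 9/2): add ∫ 2*t*exp(-sqrt(2)*sqrt(t))·t^(s-1) dt
the [9/2, ∞) slice contributes ∫ sqrt(2)/(2*sqrt(t))·t^(s-1) dt

(96*2**(2*s)*(s + 1)**2*(s + 2)*(2*s - 1)*(4*s - 4*(s + 1)**2 + 3)*uppergamma(2*s + 2, 3/2) - 96*2**(2*s)*(s + 1)**2*(s + 2)*(2*s - 1)*(4*s - 4*(s + 1)**2 + 3)*uppergamma(2*s + 2, 3) + 96*2**(2*s)*(s + 1)**2*(s + 2)*(2*s - 1) + 24*2**(2*s)*(s + 2)*(2*s - 1)*(4*s - 4*(s + 1)**2 + 3) + 3**(2*s)*(s + 1)*(s + 2)*(2*s - 1)*(-108*log(2) + 108*log(3))*(4*s - 4*(s + 1)**2 + 3) - 54*3**(2*s)*(s + 2)*(2*s - 1)*(4*s - 4*(s + 1)**2 + 3) - 32*6**(2*s)*(s + 1)**2*(s + 2)*(4*s - 4*(s + 1)**2 + 3) - 96*(s + 1)**3*(s + 2)*(2*s - 1)*log(2) - 48*(s + 1)**2*(s + 2)*(2*s - 1) + 48*(s + 1)**2*(s + 2)*(2*s - 1)*log(2) + 3*(s + 1)**2*(2*s - 1)*(4*s - 4*(s + 1)**2 + 3))/(48*2**(3*s)*(s + 1)**2*(s + 2)*(2*s - 1)*(4*s - 4*(s + 1)**2 + 3))
  -2 < Re(s) < 1/2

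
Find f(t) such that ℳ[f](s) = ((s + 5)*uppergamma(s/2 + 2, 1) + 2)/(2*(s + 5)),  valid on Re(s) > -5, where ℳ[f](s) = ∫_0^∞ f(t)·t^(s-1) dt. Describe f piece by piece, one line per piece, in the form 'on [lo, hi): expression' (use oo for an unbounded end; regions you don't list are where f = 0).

on [0, 1): t**5
on [1, oo): t**4*exp(-t**2)

undo the power substitution: t**(5/2) on [0, 1); t**2*exp(-t) on [1, ∞)
strip the shared t-power: sqrt(t) on [0, 1); exp(-t) on [1, ∞)
slice at 1, transform all 2 pieces, and sum them
∫ over [0, 1) of t**5·t^(s-1) joins the sum
the [1, ∞) slice contributes ∫ t**4*exp(-t**2)·t^(s-1) dt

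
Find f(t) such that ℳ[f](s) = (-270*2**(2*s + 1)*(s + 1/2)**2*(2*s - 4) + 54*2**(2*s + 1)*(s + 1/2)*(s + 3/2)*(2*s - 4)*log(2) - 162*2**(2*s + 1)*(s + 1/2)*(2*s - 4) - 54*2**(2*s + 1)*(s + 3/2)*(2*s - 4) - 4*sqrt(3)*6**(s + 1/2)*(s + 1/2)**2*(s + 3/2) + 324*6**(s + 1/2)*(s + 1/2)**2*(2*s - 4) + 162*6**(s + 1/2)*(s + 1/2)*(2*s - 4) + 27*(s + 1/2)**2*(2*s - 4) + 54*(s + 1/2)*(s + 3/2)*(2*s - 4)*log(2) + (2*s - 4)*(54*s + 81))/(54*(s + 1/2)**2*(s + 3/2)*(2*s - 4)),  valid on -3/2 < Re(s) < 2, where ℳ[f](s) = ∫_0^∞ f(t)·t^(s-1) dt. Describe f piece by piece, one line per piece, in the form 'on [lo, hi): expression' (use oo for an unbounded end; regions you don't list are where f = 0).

reversing the shared t-power: t/2 on [0, 1); log(t/2) on [1, 4); t/2 + 3 on [4, 6); …
invert the common scale on t to get t on [0, 1/2); log(t) on [1/2, 2); t + 3 on [2, 3); …
slice at 1, 4, 6, transform all 4 pieces, and sum them
∫ over [0, 1) of t**(3/2)/2·t^(s-1) joins the sum
the [1, 4) slice contributes ∫ sqrt(t)*log(t/2)·t^(s-1) dt
on [4, 6): add ∫ sqrt(t)*(t/2 + 3)·t^(s-1) dt
between 6 and ∞ the integrand is 4*sqrt(2)/t**2·t^(s-1)

on [0, 1): t**(3/2)/2
on [1, 4): sqrt(t)*log(t/2)
on [4, 6): sqrt(t)*(t/2 + 3)
on [6, oo): 4*sqrt(2)/t**2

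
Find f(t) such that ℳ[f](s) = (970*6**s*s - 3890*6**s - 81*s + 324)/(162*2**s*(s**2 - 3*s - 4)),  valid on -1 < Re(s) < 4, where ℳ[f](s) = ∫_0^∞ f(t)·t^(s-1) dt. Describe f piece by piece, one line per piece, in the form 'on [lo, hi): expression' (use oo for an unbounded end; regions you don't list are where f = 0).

decompose at 1/2, 3; ℳ[f](s) sums the 3 pieces' integrals
∫ over [0, 1/2) of t·t^(s-1) joins the sum
segment [1/2, 3) carries 2*t; integrate it
over [3, ∞), the kernel integral of t**(-4) enters the sum

on [0, 1/2): t
on [1/2, 3): 2*t
on [3, oo): t**(-4)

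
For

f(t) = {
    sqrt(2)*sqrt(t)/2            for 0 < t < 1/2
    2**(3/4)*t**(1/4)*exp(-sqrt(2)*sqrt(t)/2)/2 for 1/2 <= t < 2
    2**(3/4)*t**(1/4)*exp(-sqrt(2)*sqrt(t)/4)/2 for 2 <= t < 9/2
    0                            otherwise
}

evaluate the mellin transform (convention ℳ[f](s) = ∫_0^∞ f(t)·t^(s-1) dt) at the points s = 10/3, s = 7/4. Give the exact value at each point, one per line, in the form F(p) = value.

undo the common scale on t: sqrt(t) on [0, 1/4); t**(1/4)*exp(-sqrt(t)) on [1/4, 1); t**(1/4)*exp(-sqrt(t)/2) on [1, 9/4)
peel off the power substitution: t on [0, 1/2); sqrt(t)*exp(-t) on [1/2, 1); sqrt(t)*exp(-t/2) on [1, 3/2)
back out the shared t-power: sqrt(t) on [0, 1/2); exp(-t) on [1/2, 1); exp(-t/2) on [1, 3/2)
treat the 3 regions marked off by 1/2, 2 separately and sum
over [0, 1/2), the kernel integral of sqrt(2)*sqrt(t)/2 enters the sum
on [1/2, 2): add ∫ 2**(3/4)*t**(1/4)*exp(-sqrt(2)*sqrt(t)/2)/2·t^(s-1) dt
∫ 2**(3/4)*t**(1/4)*exp(-sqrt(2)*sqrt(t)/4)/2·t^(s-1) over [2, 9/2)

F(10/3) = -2048*sqrt(2)*uppergamma(43/6, 3/4) - 16*2**(1/3)*uppergamma(43/6, 1) + 3*2**(2/3)/368 + 16*2**(1/3)*uppergamma(43/6, 1/2) + 2048*sqrt(2)*uppergamma(43/6, 1/2)
F(7/4) = 2**(3/4)*(-29052*exp(3/2) - 2304*exp(5/4) + sqrt(2)*exp(9/4) + 24174*exp(7/4))*exp(-9/4)/36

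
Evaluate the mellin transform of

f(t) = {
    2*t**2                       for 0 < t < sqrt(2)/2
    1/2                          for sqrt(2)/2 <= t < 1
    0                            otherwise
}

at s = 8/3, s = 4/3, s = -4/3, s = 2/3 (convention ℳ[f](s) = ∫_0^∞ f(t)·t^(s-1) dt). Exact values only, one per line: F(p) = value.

back out the power substitution: 2*t on [0, 1/2); 1/2 on [1/2, 1)
reversing the common scale on t: t on [0, 1); 1/2 on [1, 2)
breakpoints sqrt(2)/2: one integral from each of the 2 segments
∫ over [0, sqrt(2)/2) of 2*t**2·t^(s-1) joins the sum
for t in [sqrt(2)/2, 1): the term is ∫ 1/2·t^(s-1)

F(8/3) = 3*2**(2/3)/448 + 3/16
F(4/3) = 3/8 - 3*2**(1/3)/80
F(-4/3) = -3/8 + 15*2**(2/3)/8
F(2/3) = 3/4 - 3*2**(2/3)/16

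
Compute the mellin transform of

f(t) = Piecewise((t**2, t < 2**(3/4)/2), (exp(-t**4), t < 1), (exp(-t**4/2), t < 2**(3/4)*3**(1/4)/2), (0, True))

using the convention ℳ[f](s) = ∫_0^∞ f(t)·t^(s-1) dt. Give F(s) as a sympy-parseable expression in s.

(2**(3/4)/2)**s*(2**(s/4)*(s + 2)*uppergamma(s/4, 1/2) - 2**(s/4)*(s + 2)*uppergamma(s/4, 1) + 2**(s/2)*(s + 2)*uppergamma(s/4, 1/2) - 2**(s/2)*(s + 2)*uppergamma(s/4, 3/4) + 2*sqrt(2))/(4*(s + 2))
  Re(s) > -2

back out the power substitution: t on [0, sqrt(2)/2); exp(-t**2) on [sqrt(2)/2, 1); exp(-t**2/2) on [1, sqrt(6)/2)
the power substitution comes off first: sqrt(t) on [0, 1/2); exp(-t) on [1/2, 1); exp(-t/2) on [1, 3/2)
the 3 pieces separated at 2**(3/4)/2, 1 each add one integral
for t in [0, 2**(3/4)/2): the term is ∫ t**2·t^(s-1)
for t in [2**(3/4)/2, 1): the term is ∫ exp(-t**4)·t^(s-1)
on [1, 2**(3/4)*3**(1/4)/2) integrate f = exp(-t**4/2) against the kernel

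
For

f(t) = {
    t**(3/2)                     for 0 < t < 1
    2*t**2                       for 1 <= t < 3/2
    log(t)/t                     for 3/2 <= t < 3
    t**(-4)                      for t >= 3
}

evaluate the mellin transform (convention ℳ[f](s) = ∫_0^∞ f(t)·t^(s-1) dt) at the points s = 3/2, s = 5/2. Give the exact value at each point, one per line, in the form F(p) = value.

F(3/2) = -538*sqrt(3)/135 - 5/21 + log(2**(sqrt(6))*3**(-sqrt(6) + 2*sqrt(3))) + 83*sqrt(6)/28
F(5/2) = -34*sqrt(3)/27 - 7/36 + log(2**(sqrt(6)/2)*3**(-sqrt(6)/2 + 2*sqrt(3))) + 35*sqrt(6)/24

slice at 1, 3/2, 3, transform all 4 pieces, and sum them
piece [0, 1): integrate t**(3/2) against the kernel
segment 1 to 3/2 holds 2*t**2; add its integral
piece [3/2, 3): integrate log(t)/t against the kernel
the [3, ∞) slice contributes ∫ t**(-4)·t^(s-1) dt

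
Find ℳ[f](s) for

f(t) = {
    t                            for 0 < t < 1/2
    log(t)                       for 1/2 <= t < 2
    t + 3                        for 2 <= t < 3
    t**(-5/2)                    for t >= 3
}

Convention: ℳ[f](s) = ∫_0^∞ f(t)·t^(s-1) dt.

treat the 4 regions marked off by 1/2, 2, 3 separately and sum
∫ over [0, 1/2) of t·t^(s-1) joins the sum
piece [1/2, 2): integrate log(t) against the kernel
segment [2, 3) carries (t + 3); integrate it
segment 3 to ∞ holds t**(-5/2); add its integral

(-270*2**(2*s)*s**2*(2*s - 5) + 54*2**(2*s)*s*(s + 1)*(2*s - 5)*log(2) - 162*2**(2*s)*s*(2*s - 5) - 54*2**(2*s)*(s + 1)*(2*s - 5) - 4*sqrt(3)*6**s*s**2*(s + 1) + 324*6**s*s**2*(2*s - 5) + 162*6**s*s*(2*s - 5) + 27*s**2*(2*s - 5) + 54*s*(s + 1)*(2*s - 5)*log(2) + (2*s - 5)*(54*s + 54))/(54*2**s*s**2*(s + 1)*(2*s - 5))
  -1 < Re(s) < 5/2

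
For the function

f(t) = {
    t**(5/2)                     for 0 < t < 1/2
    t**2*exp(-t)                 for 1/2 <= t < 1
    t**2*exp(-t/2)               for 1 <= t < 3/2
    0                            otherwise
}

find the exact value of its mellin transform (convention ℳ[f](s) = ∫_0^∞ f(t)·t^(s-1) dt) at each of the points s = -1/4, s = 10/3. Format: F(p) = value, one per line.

F(-1/4) = -2*2**(3/4)*uppergamma(7/4, 3/4) - uppergamma(7/4, 1) + 2**(3/4)/18 + uppergamma(7/4, 1/2) + 2*2**(3/4)*uppergamma(7/4, 1/2)
F(10/3) = -32*2**(1/3)*uppergamma(16/3, 3/4) - uppergamma(16/3, 1) + 3*2**(1/6)/1120 + uppergamma(16/3, 1/2) + 32*2**(1/3)*uppergamma(16/3, 1/2)

the shared t-power comes off first: t**(7/2) on [0, 1/2); t**3*exp(-t) on [1/2, 1); t**3*exp(-t/2) on [1, 3/2)
invert the shared t-power to get t**(3/2) on [0, 1/2); t*exp(-t) on [1/2, 1); t*exp(-t/2) on [1, 3/2)
remove the shared t-power first: sqrt(t) on [0, 1/2); exp(-t) on [1/2, 1); exp(-t/2) on [1, 3/2)
the 3 pieces separated at 1/2, 1 each add one integral
on [0, 1/2) integrate f = t**(5/2) against the kernel
[1/2, 1) adds the kernel integral of t**2*exp(-t)
between 1 and 3/2 the integrand is t**2*exp(-t/2)·t^(s-1)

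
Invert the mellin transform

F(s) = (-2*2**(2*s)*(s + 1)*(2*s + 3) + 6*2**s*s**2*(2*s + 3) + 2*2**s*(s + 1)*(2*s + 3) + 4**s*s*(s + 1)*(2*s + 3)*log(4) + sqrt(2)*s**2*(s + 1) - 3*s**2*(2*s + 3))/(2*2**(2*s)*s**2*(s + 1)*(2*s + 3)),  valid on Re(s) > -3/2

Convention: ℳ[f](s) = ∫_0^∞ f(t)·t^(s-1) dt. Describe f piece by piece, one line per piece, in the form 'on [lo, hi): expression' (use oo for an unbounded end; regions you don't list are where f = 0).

on [0, 1/4): 2*sqrt(2)*t**(3/2)
on [1/4, 1/2): 6*t
on [1/2, 1): log(2*t)

peel off the common scale on t: t**(3/2) on [0, 1/2); 3*t on [1/2, 1); log(t) on [1, 2)
along the cuts 1/4, 1/2, ℳ[f](s) splits into 3 integrals
segment [0, 1/4) carries 2*sqrt(2)*t**(3/2); integrate it
over [1/4, 1/2), the kernel integral of 6*t enters the sum
for t in [1/2, 1): the term is ∫ log(2*t)·t^(s-1)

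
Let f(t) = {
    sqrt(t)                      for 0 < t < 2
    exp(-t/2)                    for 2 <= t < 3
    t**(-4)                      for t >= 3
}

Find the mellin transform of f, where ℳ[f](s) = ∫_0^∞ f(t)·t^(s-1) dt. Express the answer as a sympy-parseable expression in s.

the 3 pieces separated at 2, 3 each add one integral
on [0, 2) integrate f = sqrt(t) against the kernel
on [2, 3): add ∫ exp(-t/2)·t^(s-1) dt
∫ t**(-4)·t^(s-1) over [3, ∞)

(2**s*(s - 4)*(2*s + 1)*uppergamma(s, 1) - 2**s*(s - 4)*(2*s + 1)*uppergamma(s, 3/2) + 2*2**(s + 1/2)*(s - 4) - 3**s*(2*s + 1)/81)/((s - 4)*(2*s + 1))
  -1/2 < Re(s) < 4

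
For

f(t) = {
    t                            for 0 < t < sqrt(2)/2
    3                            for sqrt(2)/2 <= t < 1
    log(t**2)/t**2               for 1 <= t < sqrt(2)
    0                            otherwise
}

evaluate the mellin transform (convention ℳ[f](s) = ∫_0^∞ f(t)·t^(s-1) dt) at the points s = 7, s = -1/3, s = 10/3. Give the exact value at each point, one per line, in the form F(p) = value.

reversing the power substitution: sqrt(t) on [0, 1/2); 3 on [1/2, 1); log(t)/t on [1, 2)
reversing the shared t-power: t**(3/2) on [0, 1/2); 3*t on [1/2, 1); log(t) on [1, 2)
along the cuts sqrt(2)/2, 1, ℳ[f](s) splits into 3 integrals
∫ over [0, sqrt(2)/2) of t·t^(s-1) joins the sum
piece [sqrt(2)/2, 1): integrate 3 against the kernel
the [1, sqrt(2)) slice contributes ∫ log(t**2)/t**2·t^(s-1) dt

F(7) = sqrt(2)*(-15536 + 11567*sqrt(2) + 35840*log(2))/44800
F(-1/3) = -423/49 - 9*2**(5/6)/98 - 3*2**(5/6)*log(2)/28 + 3*2**(2/3)/4 + 9*2**(1/6)
F(10/3) = -9*2**(2/3)/8 - 9*2**(1/3)/40 + 3*2**(5/6)/104 + 3*2**(2/3)*log(2)/4 + 81/40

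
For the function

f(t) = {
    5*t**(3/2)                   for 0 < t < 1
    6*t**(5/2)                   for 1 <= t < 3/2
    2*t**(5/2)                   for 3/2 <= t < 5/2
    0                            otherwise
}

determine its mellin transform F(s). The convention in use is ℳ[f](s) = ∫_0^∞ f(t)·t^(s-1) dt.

2*(4*(3/2)**(s + 5/2)*(2*s + 3) + 2*(5/2)**(s + 5/2)*(2*s + 3) - 2*s + 7)/((2*s + 3)*(2*s + 5))
  Re(s) > -3/2

cuts at 1, 3/2: linearity sums the 3 kernel integrals
between 0 and 1 the integrand is 5*t**(3/2)·t^(s-1)
over [1, 3/2), the kernel integral of 6*t**(5/2) enters the sum
[3/2, 5/2) adds the kernel integral of 2*t**(5/2)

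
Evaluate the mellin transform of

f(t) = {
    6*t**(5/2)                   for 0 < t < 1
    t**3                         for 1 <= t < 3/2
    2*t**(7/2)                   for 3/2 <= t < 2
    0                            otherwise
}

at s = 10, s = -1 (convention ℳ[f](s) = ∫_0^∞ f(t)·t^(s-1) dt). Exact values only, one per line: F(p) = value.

F(10) = -59049*sqrt(6)/4096 + 40931227/2662400 + 32768*sqrt(2)/27
F(-1) = -9*sqrt(6)/10 + 16*sqrt(2)/5 + 37/8

summing 3 kernel integrals split by 1, 3/2 yields ℳ[f](s)
[0, 1) adds the kernel integral of 6*t**(5/2)
for t in [1, 3/2): the term is ∫ t**3·t^(s-1)
segment [3/2, 2) carries 2*t**(7/2); integrate it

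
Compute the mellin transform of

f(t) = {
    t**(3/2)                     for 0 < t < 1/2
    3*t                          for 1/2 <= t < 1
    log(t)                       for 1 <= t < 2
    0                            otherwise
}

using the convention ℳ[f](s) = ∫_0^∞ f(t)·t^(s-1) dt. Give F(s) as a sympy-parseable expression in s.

linearity at 1/2, 1 turns ℳ[f](s) into 3 summed integrals
segment 0 to 1/2 holds t**(3/2); add its integral
on [1/2, 1): add ∫ 3*t·t^(s-1) dt
∫ over [1, 2) of log(t)·t^(s-1) joins the sum

(-2*2**(2*s)*(s + 1)*(2*s + 3) + 6*2**s*s**2*(2*s + 3) + 2*2**s*(s + 1)*(2*s + 3) + 4**s*s*(s + 1)*(2*s + 3)*log(4) + sqrt(2)*s**2*(s + 1) - 3*s**2*(2*s + 3))/(2*2**s*s**2*(s + 1)*(2*s + 3))
  Re(s) > -3/2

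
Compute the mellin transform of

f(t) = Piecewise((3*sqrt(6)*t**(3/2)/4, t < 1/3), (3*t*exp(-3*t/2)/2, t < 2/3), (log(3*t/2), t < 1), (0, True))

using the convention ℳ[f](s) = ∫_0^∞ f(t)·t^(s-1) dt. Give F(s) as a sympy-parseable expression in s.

back out the common scale on t: t**(3/2) on [0, 1/2); t*exp(-t) on [1/2, 1); log(t) on [1, 3/2)
undo the shared t-power: sqrt(t) on [0, 1/2); exp(-t) on [1/2, 1); log(t)/t on [1, 3/2)
cuts at 1/3, 2/3: linearity sums the 3 kernel integrals
∫ 3*sqrt(6)*t**(3/2)/4·t^(s-1) over [0, 1/3)
[1/3, 2/3) adds the kernel integral of 3*t*exp(-3*t/2)/2
segment 2/3 to 1 holds log(3*t/2); add its integral

(4*2**s*s**3*uppergamma(s + 1, 1/2) - 4*2**s*s**3*uppergamma(s + 1, 1) + 6*2**s*s**2*uppergamma(s + 1, 1/2) - 6*2**s*s**2*uppergamma(s + 1, 1) + 4*2**s*s + 6*2**s + 3**s*s**2*(-4*log(2) + 4*log(3)) - 4*3**s*s + 3**s*s*(-6*log(2) + 6*log(3)) - 6*3**s + sqrt(2)*s**2)/(2*3**s*s**2*(2*s + 3))
  Re(s) > -3/2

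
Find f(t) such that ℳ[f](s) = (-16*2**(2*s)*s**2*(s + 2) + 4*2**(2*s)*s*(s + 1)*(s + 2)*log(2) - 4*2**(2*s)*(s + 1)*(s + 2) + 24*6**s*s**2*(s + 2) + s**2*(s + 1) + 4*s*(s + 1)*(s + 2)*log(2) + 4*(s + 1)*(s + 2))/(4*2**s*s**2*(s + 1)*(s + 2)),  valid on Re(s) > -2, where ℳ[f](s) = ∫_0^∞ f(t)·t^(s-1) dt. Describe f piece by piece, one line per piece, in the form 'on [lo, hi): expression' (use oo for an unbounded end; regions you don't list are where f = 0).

breakpoints 1/2, 2: one integral from each of the 3 segments
segment 0 to 1/2 holds t**2; add its integral
over [1/2, 2), the kernel integral of log(t) enters the sum
piece [2, 3): integrate 2*t against the kernel

on [0, 1/2): t**2
on [1/2, 2): log(t)
on [2, 3): 2*t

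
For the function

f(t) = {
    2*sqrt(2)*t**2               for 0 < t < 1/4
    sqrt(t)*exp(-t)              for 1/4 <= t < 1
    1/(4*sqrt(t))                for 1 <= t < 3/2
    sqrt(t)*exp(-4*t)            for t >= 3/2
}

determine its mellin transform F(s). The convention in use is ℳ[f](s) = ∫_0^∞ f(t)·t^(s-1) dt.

remove the shared t-power first: 2*sqrt(2)*t**(3/2) on [0, 1/4); exp(-t) on [1/4, 1); 1/(4*t) on [1, 3/2); …
invert the common scale on t to get t**(3/2) on [0, 1/2); exp(-t/2) on [1/2, 2); 1/(2*t) on [2, 3); …
the 4 pieces separated at 1/4, 1, 3/2 each add one integral
[0, 1/4) adds the kernel integral of 2*sqrt(2)*t**2
segment [1/4, 1) carries sqrt(t)*exp(-t); integrate it
the [1, 3/2) slice contributes ∫ 1/(4*sqrt(t))·t^(s-1) dt
for t in [3/2, ∞): the term is ∫ sqrt(t)*exp(-4*t)·t^(s-1)

24**(1/2 - s)*(-8*2**(2*s)*6**(s + 1/2)*(s + 2)*(2*s - 1)*uppergamma(s + 1/2, 1) - 4*2**(2*s)*6**(s + 1/2)*(s + 2) + 4*24**(s + 1/2)*(s + 2)*(2*s - 1)*uppergamma(s + 1/2, 1/4) + 8*6**(2*s)*(s + 2) + 4*6**(s + 1/2)*(s + 2)*(2*s - 1)*uppergamma(s + 1/2, 6) + sqrt(2)*6**(s + 1/2)*(2*s - 1))/(96*(s + 2)*(2*s - 1))
  Re(s) > -2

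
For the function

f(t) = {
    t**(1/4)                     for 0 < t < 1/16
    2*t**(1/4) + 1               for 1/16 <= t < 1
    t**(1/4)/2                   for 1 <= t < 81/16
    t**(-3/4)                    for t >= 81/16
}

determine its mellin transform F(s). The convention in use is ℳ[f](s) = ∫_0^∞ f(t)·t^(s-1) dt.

(16**s*(4*s - 3) + 10*2**(4*s)*s*(4*s - 3) + 3*3**(4*s)*s*(4*s - 3) - 32*81**s*s*(4*s + 1)/27 - 6*s*(4*s - 3) - 4*s + 3)/(16**s*s*(4*s - 3)*(4*s + 1))
  -1/4 < Re(s) < 3/4

back out the power substitution: sqrt(t) on [0, 1/4); 2*sqrt(t) + 1 on [1/4, 1); sqrt(t)/2 on [1, 9/4); …
back out the power substitution: t on [0, 1/2); 2*t + 1 on [1/2, 1); t/2 on [1, 3/2); …
linearity at 1/16, 1, 81/16 turns ℳ[f](s) into 4 summed integrals
on [0, 1/16) integrate f = t**(1/4) against the kernel
the [1/16, 1) slice contributes ∫ (2*t**(1/4) + 1)·t^(s-1) dt
for t in [1, 81/16): the term is ∫ t**(1/4)/2·t^(s-1)
between 81/16 and ∞ the integrand is t**(-3/4)·t^(s-1)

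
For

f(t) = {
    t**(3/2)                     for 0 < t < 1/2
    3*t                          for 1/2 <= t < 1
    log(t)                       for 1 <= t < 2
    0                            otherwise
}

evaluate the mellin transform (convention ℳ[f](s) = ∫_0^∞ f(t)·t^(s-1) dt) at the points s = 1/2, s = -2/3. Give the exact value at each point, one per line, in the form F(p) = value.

split f at 1/2, 1: ℳ[f](s) collects 3 kernel integrals
[0, 1/2) adds the kernel integral of t**(3/2)
segment 1/2 to 1 holds 3*t; add its integral
segment [1, 2) carries log(t); integrate it

F(1/2) = sqrt(2)*(-72 + 32*log(2) + 49*sqrt(2))/16
F(-2/3) = -9*2**(2/3)/2 - 9*2**(1/3)/8 - 3*2**(1/3)*log(2)/4 + 3*2**(1/6)/5 + 45/4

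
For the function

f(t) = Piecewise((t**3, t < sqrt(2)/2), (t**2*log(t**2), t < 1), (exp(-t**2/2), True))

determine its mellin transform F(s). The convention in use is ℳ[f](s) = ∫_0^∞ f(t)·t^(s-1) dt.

undo the power substitution: t**(3/2) on [0, 1/2); t*log(t) on [1/2, 1); exp(-t/2) on [1, ∞)
linearity at sqrt(2)/2, 1 turns ℳ[f](s) into 3 summed integrals
between 0 and sqrt(2)/2 the integrand is t**3·t^(s-1)
the [sqrt(2)/2, 1) slice contributes ∫ t**2*log(t**2)·t^(s-1) dt
the [1, ∞) slice contributes ∫ exp(-t**2/2)·t^(s-1) dt

(-2*2**(s/2)*(s + 3) + 2*2**s*(s + 3)*(s**2/4 + s + 1)*uppergamma(s/2, 1/2) + s*(s + 3)*log(2)/2 + s + (s + 3)*log(2) + sqrt(2)*(s**2/4 + s + 1) + 3)/(4*2**(s/2)*(s + 3)*(s**2/4 + s + 1))
  Re(s) > -3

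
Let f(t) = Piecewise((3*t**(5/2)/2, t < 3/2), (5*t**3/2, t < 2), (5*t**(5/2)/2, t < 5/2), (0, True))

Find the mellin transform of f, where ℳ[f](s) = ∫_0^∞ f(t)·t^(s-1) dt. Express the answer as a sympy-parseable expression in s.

linearity at 3/2, 2 turns ℳ[f](s) into 3 summed integrals
∫ over [0, 3/2) of 3*t**(5/2)/2·t^(s-1) joins the sum
∫ 5*t**3/2·t^(s-1) over [3/2, 2)
between 2 and 5/2 the integrand is 5*t**(5/2)/2·t^(s-1)

(-10*2**(s + 5/2)*(s + 3) + 5*2**(s + 3)*(2*s + 5) + 6*(3/2)**(s + 5/2)*(s + 3) - 5*(3/2)**(s + 3)*(2*s + 5) + 10*(5/2)**(s + 5/2)*(s + 3))/(2*(s + 3)*(2*s + 5))
  Re(s) > -5/2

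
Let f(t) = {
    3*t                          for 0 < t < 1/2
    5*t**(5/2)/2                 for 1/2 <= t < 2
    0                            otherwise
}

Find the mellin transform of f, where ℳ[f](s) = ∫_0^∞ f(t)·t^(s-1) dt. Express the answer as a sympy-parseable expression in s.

(-5*2**(1/2 - s)*(s + 1) + 160*2**(s + 1/2)*(s + 1) + 12*(2*s + 5)/2**s)/(8*(s + 1)*(2*s + 5))
  Re(s) > -1

decompose at 1/2; ℳ[f](s) sums the 2 pieces' integrals
on [0, 1/2) integrate f = 3*t against the kernel
for t in [1/2, 2): the term is ∫ 5*t**(5/2)/2·t^(s-1)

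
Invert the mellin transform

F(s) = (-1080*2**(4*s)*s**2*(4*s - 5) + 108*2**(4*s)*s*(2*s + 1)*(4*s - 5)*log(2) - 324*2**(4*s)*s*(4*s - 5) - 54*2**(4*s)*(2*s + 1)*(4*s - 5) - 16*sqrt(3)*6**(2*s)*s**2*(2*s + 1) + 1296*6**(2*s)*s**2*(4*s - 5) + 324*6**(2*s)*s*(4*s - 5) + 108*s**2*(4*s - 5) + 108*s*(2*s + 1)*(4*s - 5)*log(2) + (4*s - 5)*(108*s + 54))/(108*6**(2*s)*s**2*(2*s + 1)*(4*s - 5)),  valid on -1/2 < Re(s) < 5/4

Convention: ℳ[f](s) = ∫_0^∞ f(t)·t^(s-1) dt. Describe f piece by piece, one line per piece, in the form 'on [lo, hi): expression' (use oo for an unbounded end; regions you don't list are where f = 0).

on [0, 1/36): 3*sqrt(t)
on [1/36, 4/9): log(3*sqrt(t))
on [4/9, 1): 3*sqrt(t) + 3
on [1, oo): sqrt(3)/(27*t**(5/4))

reversing the power substitution: 3*t on [0, 1/6); log(3*t) on [1/6, 2/3); 3*t + 3 on [2/3, 1); …
strip the common scale on t: t on [0, 1/2); log(t) on [1/2, 2); t + 3 on [2, 3); …
split f at 1/36, 4/9, 1: ℳ[f](s) collects 4 kernel integrals
[0, 1/36) adds the kernel integral of 3*sqrt(t)
segment 1/36 to 4/9 holds log(3*sqrt(t)); add its integral
for t in [4/9, 1): the term is ∫ (3*sqrt(t) + 3)·t^(s-1)
piece [1, ∞): integrate sqrt(3)/(27*t**(5/4)) against the kernel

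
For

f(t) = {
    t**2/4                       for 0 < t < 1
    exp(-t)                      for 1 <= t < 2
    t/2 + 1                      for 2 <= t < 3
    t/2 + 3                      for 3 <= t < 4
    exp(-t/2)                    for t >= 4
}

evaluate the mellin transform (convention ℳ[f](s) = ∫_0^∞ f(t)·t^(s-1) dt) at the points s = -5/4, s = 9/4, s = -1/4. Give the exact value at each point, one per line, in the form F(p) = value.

F(-5/4) = -13*sqrt(2)/10 - uppergamma(-5/4, 2) + 2**(3/4)*uppergamma(-5/4, 2)/4 + uppergamma(-5/4, 1) + 1/3 + 8*3**(3/4)/45 + 6*2**(3/4)/5
F(9/4) = -8*3**(1/4) - 352*2**(1/4)/117 - uppergamma(9/4, 2) + 1/17 + uppergamma(9/4, 1) + 4*2**(1/4)*uppergamma(9/4, 2) + 1216*sqrt(2)/39
F(-1/4) = -14*sqrt(2)/3 - uppergamma(-1/4, 2) + 2**(3/4)*uppergamma(-1/4, 2)/2 + 1/7 + uppergamma(-1/4, 1) + 4*2**(3/4)/3 + 8*3**(3/4)/3

peel off the common scale on t: t**2 on [0, 1/2); exp(-2*t) on [1/2, 1); t + 1 on [1, 3/2); …
along the cuts 1, 2, 3, 4, ℳ[f](s) splits into 5 integrals
piece [0, 1): integrate t**2/4 against the kernel
segment 1 to 2 holds exp(-t); add its integral
on [2, 3) integrate f = (t/2 + 1) against the kernel
on [3, 4): add ∫ (t/2 + 3)·t^(s-1) dt
piece [4, ∞): integrate exp(-t/2) against the kernel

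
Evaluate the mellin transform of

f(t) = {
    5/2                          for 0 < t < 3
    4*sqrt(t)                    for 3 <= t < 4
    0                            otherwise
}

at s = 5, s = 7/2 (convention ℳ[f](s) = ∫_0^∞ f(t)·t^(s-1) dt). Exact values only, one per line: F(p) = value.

F(5) = 35441/22 - 1944*sqrt(3)/11
F(7/2) = 135*sqrt(3)/7 + 175

treat the 2 regions marked off by 3 separately and sum
the [0, 3) slice contributes ∫ 5/2·t^(s-1) dt
∫ over [3, 4) of 4*sqrt(t)·t^(s-1) joins the sum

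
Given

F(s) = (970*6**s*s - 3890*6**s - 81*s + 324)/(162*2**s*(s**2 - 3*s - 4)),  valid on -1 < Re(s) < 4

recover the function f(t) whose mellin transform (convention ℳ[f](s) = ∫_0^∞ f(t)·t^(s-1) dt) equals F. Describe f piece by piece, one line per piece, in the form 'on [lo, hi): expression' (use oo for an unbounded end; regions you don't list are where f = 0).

on [0, 1/2): t
on [1/2, 3): 2*t
on [3, oo): t**(-4)

the 3 pieces separated at 1/2, 3 each add one integral
over [0, 1/2), the kernel integral of t enters the sum
between 1/2 and 3 the integrand is 2*t·t^(s-1)
segment [3, ∞) carries t**(-4); integrate it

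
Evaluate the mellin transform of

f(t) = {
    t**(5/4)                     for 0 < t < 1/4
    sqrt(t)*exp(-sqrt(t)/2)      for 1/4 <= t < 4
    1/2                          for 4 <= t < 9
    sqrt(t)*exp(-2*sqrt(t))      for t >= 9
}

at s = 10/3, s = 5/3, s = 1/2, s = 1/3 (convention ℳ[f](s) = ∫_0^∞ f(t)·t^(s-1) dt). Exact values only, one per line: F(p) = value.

reversing the shared t-power: t**(3/4) on [0, 1/4); exp(-sqrt(t)/2) on [1/4, 4); 1/(2*sqrt(t)) on [4, 9); …
undo the power substitution: t**(3/2) on [0, 1/2); exp(-t/2) on [1/2, 2); 1/(2*t) on [2, 3); …
along the cuts 1/4, 4, 9, ℳ[f](s) splits into 4 integrals
[0, 1/4) adds the kernel integral of t**(5/4)
over [1/4, 4), the kernel integral of sqrt(t)*exp(-sqrt(t)/2) enters the sum
for t in [4, 9): the term is ∫ 1/2·t^(s-1)
over [9, ∞), the kernel integral of sqrt(t)*exp(-2*sqrt(t)) enters the sum

F(10/3) = -256*2**(2/3)*uppergamma(23/3, 1) - 48*2**(2/3)/5 + 3*2**(5/6)/14080 + 2**(1/3)*uppergamma(23/3, 6)/128 + 2187*3**(2/3)/20 + 256*2**(2/3)*uppergamma(23/3, 1/4)
F(5/3) = -32*2**(1/3)*uppergamma(13/3, 1) - 12*2**(1/3)/5 + 3*2**(1/6)/560 + 2**(2/3)*uppergamma(13/3, 6)/16 + 81*3**(1/3)/10 + 32*2**(1/3)*uppergamma(13/3, 1/4)
F(1/2) = -16*exp(-1) + 7*exp(-6)/2 + sqrt(2)/28 + 1 + 10*exp(-1/4)
F(1/3) = -4*2**(2/3)*uppergamma(5/3, 1) - 3*2**(2/3)/2 + 2**(1/3)*uppergamma(5/3, 6)/2 + 3*2**(5/6)/76 + 3*3**(2/3)/2 + 4*2**(2/3)*uppergamma(5/3, 1/4)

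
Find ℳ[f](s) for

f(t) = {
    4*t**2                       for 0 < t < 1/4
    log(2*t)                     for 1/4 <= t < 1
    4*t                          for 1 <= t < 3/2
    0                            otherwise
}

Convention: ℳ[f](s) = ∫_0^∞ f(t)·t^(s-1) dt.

strip the common scale on t: t**2 on [0, 1/2); log(t) on [1/2, 2); 2*t on [2, 3)
f breaks at 1/4, 1 into 3 integrals to sum
the [0, 1/4) slice contributes ∫ 4*t**2·t^(s-1) dt
piece [1/4, 1): integrate log(2*t) against the kernel
piece [1, 3/2): integrate 4*t against the kernel

(-16*2**(2*s)*s**2*(s + 2) + 4*2**(2*s)*s*(s + 1)*(s + 2)*log(2) - 4*2**(2*s)*(s + 1)*(s + 2) + 24*6**s*s**2*(s + 2) + s**2*(s + 1) + 4*s*(s + 1)*(s + 2)*log(2) + 4*(s + 1)*(s + 2))/(4*2**(2*s)*s**2*(s + 1)*(s + 2))
  Re(s) > -2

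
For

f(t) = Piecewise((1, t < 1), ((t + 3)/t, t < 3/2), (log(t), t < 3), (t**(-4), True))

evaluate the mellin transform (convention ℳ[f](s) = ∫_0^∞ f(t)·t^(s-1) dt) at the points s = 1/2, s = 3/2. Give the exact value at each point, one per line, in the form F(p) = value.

F(1/2) = -2266*sqrt(3)/567 + sqrt(6) + log(2**(sqrt(6))*3**(-sqrt(6) + 2*sqrt(3))) + 6
F(3/2) = -6 - 178*sqrt(3)/135 + log(2**(sqrt(6)/2)*3**(-sqrt(6)/2 + 2*sqrt(3))) + 23*sqrt(6)/6

back out the shared t-power: t on [0, 1); t + 3 on [1, 3/2); t*log(t) on [3/2, 3); …
cuts at 1, 3/2, 3: linearity sums the 4 kernel integrals
segment [0, 1) carries 1; integrate it
segment 1 to 3/2 holds (t + 3)/t; add its integral
segment 3/2 to 3 holds log(t); add its integral
on [3, ∞): add ∫ t**(-4)·t^(s-1) dt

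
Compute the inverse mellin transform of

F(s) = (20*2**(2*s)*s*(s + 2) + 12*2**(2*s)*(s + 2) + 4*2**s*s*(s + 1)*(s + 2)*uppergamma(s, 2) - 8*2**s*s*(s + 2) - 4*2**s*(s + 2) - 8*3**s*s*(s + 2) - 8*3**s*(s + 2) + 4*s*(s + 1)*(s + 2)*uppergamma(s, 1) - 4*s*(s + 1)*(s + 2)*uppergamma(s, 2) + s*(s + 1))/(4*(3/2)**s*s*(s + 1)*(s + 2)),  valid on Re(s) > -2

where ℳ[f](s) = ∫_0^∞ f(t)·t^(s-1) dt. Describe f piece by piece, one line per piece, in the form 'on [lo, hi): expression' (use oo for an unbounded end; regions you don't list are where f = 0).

on [0, 2/3): 9*t**2/16
on [2/3, 4/3): exp(-3*t/2)
on [4/3, 2): 3*t/4 + 1
on [2, 8/3): 3*t/4 + 3
on [8/3, oo): exp(-3*t/4)

strip the common scale on t: t**2/4 on [0, 1); exp(-t) on [1, 2); t/2 + 1 on [2, 3); …
remove the common scale on t first: t**2 on [0, 1/2); exp(-2*t) on [1/2, 1); t + 1 on [1, 3/2); …
breakpoints 2/3, 4/3, 2, 8/3: one integral from each of the 5 segments
segment [0, 2/3) carries 9*t**2/16; integrate it
for t in [2/3, 4/3): the term is ∫ exp(-3*t/2)·t^(s-1)
segment 4/3 to 2 holds (3*t/4 + 1); add its integral
over [2, 8/3), the kernel integral of (3*t/4 + 3) enters the sum
piece [8/3, ∞): integrate exp(-3*t/4) against the kernel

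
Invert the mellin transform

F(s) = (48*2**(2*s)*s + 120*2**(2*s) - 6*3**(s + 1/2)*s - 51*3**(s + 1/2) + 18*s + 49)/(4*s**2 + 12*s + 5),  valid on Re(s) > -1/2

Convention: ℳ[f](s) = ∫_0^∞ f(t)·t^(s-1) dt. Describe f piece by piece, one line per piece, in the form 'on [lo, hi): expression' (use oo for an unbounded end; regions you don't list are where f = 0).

breakpoints 1, 3: one integral from each of the 3 segments
for t in [0, 1): the term is ∫ 5*sqrt(t)·t^(s-1)
on [1, 3): add ∫ t**(5/2)/2·t^(s-1) dt
∫ over [3, 4) of 6*sqrt(t)·t^(s-1) joins the sum

on [0, 1): 5*sqrt(t)
on [1, 3): t**(5/2)/2
on [3, 4): 6*sqrt(t)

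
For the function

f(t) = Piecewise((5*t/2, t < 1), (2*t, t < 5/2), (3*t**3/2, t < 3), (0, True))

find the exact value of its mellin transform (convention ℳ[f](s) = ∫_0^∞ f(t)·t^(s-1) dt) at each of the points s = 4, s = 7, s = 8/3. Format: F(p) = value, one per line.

F(4) = 3378061/8960
F(7) = 159915433/20480
F(8/3) = -207375*2**(1/3)*5**(2/3)/23936 + 3/22 + 2187*3**(2/3)/34

f breaks at 1, 5/2 into 3 integrals to sum
∫ over [0, 1) of 5*t/2·t^(s-1) joins the sum
∫ over [1, 5/2) of 2*t·t^(s-1) joins the sum
∫ 3*t**3/2·t^(s-1) over [5/2, 3)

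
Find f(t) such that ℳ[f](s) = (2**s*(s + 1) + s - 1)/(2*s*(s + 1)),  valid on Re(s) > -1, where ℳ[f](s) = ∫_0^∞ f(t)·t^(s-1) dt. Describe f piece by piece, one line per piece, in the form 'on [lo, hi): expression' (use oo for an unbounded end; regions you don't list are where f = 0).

linearity at 1 turns ℳ[f](s) into 2 summed integrals
[0, 1) adds the kernel integral of t
the [1, 2) slice contributes ∫ 1/2·t^(s-1) dt

on [0, 1): t
on [1, 2): 1/2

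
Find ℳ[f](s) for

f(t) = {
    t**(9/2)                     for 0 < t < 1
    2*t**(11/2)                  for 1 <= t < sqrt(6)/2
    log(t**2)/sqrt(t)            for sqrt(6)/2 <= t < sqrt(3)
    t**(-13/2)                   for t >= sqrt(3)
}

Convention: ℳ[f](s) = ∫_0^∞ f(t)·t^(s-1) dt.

2**(-s/2 - 3/4)*(324*2**(s/2 + 3/4)*(s/2 - 13/4)*(s/2 + 11/4)*(-s + (s + 3/2)**2/4 - 1/2) - 324*2**(s/2 + 3/4)*(s/2 - 13/4)*(s + 9/2)*(-s + (s + 3/2)**2/4 - 1/2) - 54*3**(s/2 + 3/4)*(s/2 - 13/4)*(s/2 + 11/4)*(s + 3/2)*(s + 9/2)*log(3) + 54*3**(s/2 + 3/4)*(s/2 - 13/4)*(s/2 + 11/4)*(s + 3/2)*(s + 9/2)*log(2) - 108*3**(s/2 + 3/4)*(s/2 - 13/4)*(s/2 + 11/4)*(s + 9/2)*log(2) + 108*3**(s/2 + 3/4)*(s/2 - 13/4)*(s/2 + 11/4)*(s + 9/2) + 108*3**(s/2 + 3/4)*(s/2 - 13/4)*(s/2 + 11/4)*(s + 9/2)*log(3) + 729*3**(s/2 + 3/4)*(s/2 - 13/4)*(s + 9/2)*(-s + (s + 3/2)**2/4 - 1/2) + 27*6**(s/2 + 3/4)*(s/2 - 13/4)*(s/2 + 11/4)*(s + 3/2)*(s + 9/2)*log(3) - 54*6**(s/2 + 3/4)*(s/2 - 13/4)*(s/2 + 11/4)*(s + 9/2)*log(3) - 54*6**(s/2 + 3/4)*(s/2 - 13/4)*(s/2 + 11/4)*(s + 9/2) - 2*6**(s/2 + 3/4)*(s/2 + 11/4)*(s + 9/2)*(-s + (s + 3/2)**2/4 - 1/2))/(324*(s/2 - 13/4)*(s/2 + 11/4)*(s + 9/2)*(-s + (s + 3/2)**2/4 - 1/2))
  -9/2 < Re(s) < 13/2

reversing the shared t-power: t**4 on [0, 1); 2*t**5 on [1, sqrt(6)/2); log(t**2)/t on [sqrt(6)/2, sqrt(3)); …
remove the shared t-power first: t**3 on [0, 1); 2*t**4 on [1, sqrt(6)/2); log(t**2)/t**2 on [sqrt(6)/2, sqrt(3)); …
the power substitution comes off first: t**(3/2) on [0, 1); 2*t**2 on [1, 3/2); log(t)/t on [3/2, 3); …
breakpoints 1, sqrt(6)/2, sqrt(3): one integral from each of the 4 segments
for t in [0, 1): the term is ∫ t**(9/2)·t^(s-1)
[1, sqrt(6)/2) adds the kernel integral of 2*t**(11/2)
on [sqrt(6)/2, sqrt(3)) integrate f = log(t**2)/sqrt(t) against the kernel
∫ over [sqrt(3), ∞) of t**(-13/2)·t^(s-1) joins the sum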